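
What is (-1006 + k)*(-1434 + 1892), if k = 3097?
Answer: 957678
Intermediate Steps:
(-1006 + k)*(-1434 + 1892) = (-1006 + 3097)*(-1434 + 1892) = 2091*458 = 957678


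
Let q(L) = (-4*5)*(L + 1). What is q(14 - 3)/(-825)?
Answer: 16/55 ≈ 0.29091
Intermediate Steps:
q(L) = -20 - 20*L (q(L) = -20*(1 + L) = -20 - 20*L)
q(14 - 3)/(-825) = (-20 - 20*(14 - 3))/(-825) = (-20 - 20*11)*(-1/825) = (-20 - 220)*(-1/825) = -240*(-1/825) = 16/55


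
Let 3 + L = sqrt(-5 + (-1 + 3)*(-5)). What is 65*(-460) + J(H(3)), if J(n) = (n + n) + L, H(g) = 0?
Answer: -29903 + I*sqrt(15) ≈ -29903.0 + 3.873*I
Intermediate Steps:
L = -3 + I*sqrt(15) (L = -3 + sqrt(-5 + (-1 + 3)*(-5)) = -3 + sqrt(-5 + 2*(-5)) = -3 + sqrt(-5 - 10) = -3 + sqrt(-15) = -3 + I*sqrt(15) ≈ -3.0 + 3.873*I)
J(n) = -3 + 2*n + I*sqrt(15) (J(n) = (n + n) + (-3 + I*sqrt(15)) = 2*n + (-3 + I*sqrt(15)) = -3 + 2*n + I*sqrt(15))
65*(-460) + J(H(3)) = 65*(-460) + (-3 + 2*0 + I*sqrt(15)) = -29900 + (-3 + 0 + I*sqrt(15)) = -29900 + (-3 + I*sqrt(15)) = -29903 + I*sqrt(15)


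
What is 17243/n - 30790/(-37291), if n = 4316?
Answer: 775898353/160947956 ≈ 4.8208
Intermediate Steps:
17243/n - 30790/(-37291) = 17243/4316 - 30790/(-37291) = 17243*(1/4316) - 30790*(-1/37291) = 17243/4316 + 30790/37291 = 775898353/160947956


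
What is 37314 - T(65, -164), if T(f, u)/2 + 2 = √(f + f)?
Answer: 37318 - 2*√130 ≈ 37295.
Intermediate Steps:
T(f, u) = -4 + 2*√2*√f (T(f, u) = -4 + 2*√(f + f) = -4 + 2*√(2*f) = -4 + 2*(√2*√f) = -4 + 2*√2*√f)
37314 - T(65, -164) = 37314 - (-4 + 2*√2*√65) = 37314 - (-4 + 2*√130) = 37314 + (4 - 2*√130) = 37318 - 2*√130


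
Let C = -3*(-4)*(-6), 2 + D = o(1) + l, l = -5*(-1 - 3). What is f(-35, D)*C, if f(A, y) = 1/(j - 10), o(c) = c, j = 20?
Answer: -36/5 ≈ -7.2000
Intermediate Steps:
l = 20 (l = -5*(-4) = 20)
D = 19 (D = -2 + (1 + 20) = -2 + 21 = 19)
f(A, y) = ⅒ (f(A, y) = 1/(20 - 10) = 1/10 = ⅒)
C = -72 (C = 12*(-6) = -72)
f(-35, D)*C = (⅒)*(-72) = -36/5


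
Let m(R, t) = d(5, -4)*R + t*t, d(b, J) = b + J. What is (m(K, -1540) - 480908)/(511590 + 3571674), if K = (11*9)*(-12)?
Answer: 59047/127602 ≈ 0.46274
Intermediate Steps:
d(b, J) = J + b
K = -1188 (K = 99*(-12) = -1188)
m(R, t) = R + t² (m(R, t) = (-4 + 5)*R + t*t = 1*R + t² = R + t²)
(m(K, -1540) - 480908)/(511590 + 3571674) = ((-1188 + (-1540)²) - 480908)/(511590 + 3571674) = ((-1188 + 2371600) - 480908)/4083264 = (2370412 - 480908)*(1/4083264) = 1889504*(1/4083264) = 59047/127602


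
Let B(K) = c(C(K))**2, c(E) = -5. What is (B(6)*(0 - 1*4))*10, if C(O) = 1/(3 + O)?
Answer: -1000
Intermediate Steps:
B(K) = 25 (B(K) = (-5)**2 = 25)
(B(6)*(0 - 1*4))*10 = (25*(0 - 1*4))*10 = (25*(0 - 4))*10 = (25*(-4))*10 = -100*10 = -1000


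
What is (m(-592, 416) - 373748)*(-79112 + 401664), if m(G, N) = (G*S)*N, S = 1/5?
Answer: -682201350624/5 ≈ -1.3644e+11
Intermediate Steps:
S = ⅕ ≈ 0.20000
m(G, N) = G*N/5 (m(G, N) = (G*(⅕))*N = (G/5)*N = G*N/5)
(m(-592, 416) - 373748)*(-79112 + 401664) = ((⅕)*(-592)*416 - 373748)*(-79112 + 401664) = (-246272/5 - 373748)*322552 = -2115012/5*322552 = -682201350624/5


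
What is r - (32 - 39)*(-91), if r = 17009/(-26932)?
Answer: -17172693/26932 ≈ -637.63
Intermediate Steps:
r = -17009/26932 (r = 17009*(-1/26932) = -17009/26932 ≈ -0.63155)
r - (32 - 39)*(-91) = -17009/26932 - (32 - 39)*(-91) = -17009/26932 - (-7)*(-91) = -17009/26932 - 1*637 = -17009/26932 - 637 = -17172693/26932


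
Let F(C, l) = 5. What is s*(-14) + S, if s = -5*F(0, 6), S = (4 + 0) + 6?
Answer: 360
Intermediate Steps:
S = 10 (S = 4 + 6 = 10)
s = -25 (s = -5*5 = -25)
s*(-14) + S = -25*(-14) + 10 = 350 + 10 = 360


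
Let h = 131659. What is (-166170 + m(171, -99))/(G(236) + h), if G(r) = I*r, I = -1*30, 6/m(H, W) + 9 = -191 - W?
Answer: -16783176/12582479 ≈ -1.3339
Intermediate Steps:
m(H, W) = 6/(-200 - W) (m(H, W) = 6/(-9 + (-191 - W)) = 6/(-200 - W))
I = -30
G(r) = -30*r
(-166170 + m(171, -99))/(G(236) + h) = (-166170 - 6/(200 - 99))/(-30*236 + 131659) = (-166170 - 6/101)/(-7080 + 131659) = (-166170 - 6*1/101)/124579 = (-166170 - 6/101)*(1/124579) = -16783176/101*1/124579 = -16783176/12582479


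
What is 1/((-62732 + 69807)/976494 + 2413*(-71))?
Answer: -976494/167295874487 ≈ -5.8369e-6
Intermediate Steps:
1/((-62732 + 69807)/976494 + 2413*(-71)) = 1/(7075*(1/976494) - 171323) = 1/(7075/976494 - 171323) = 1/(-167295874487/976494) = -976494/167295874487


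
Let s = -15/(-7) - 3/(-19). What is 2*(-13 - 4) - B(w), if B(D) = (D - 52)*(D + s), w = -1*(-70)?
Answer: -177610/133 ≈ -1335.4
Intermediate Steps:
w = 70
s = 306/133 (s = -15*(-⅐) - 3*(-1/19) = 15/7 + 3/19 = 306/133 ≈ 2.3008)
B(D) = (-52 + D)*(306/133 + D) (B(D) = (D - 52)*(D + 306/133) = (-52 + D)*(306/133 + D))
2*(-13 - 4) - B(w) = 2*(-13 - 4) - (-15912/133 + 70² - 6610/133*70) = 2*(-17) - (-15912/133 + 4900 - 66100/19) = -34 - 1*173088/133 = -34 - 173088/133 = -177610/133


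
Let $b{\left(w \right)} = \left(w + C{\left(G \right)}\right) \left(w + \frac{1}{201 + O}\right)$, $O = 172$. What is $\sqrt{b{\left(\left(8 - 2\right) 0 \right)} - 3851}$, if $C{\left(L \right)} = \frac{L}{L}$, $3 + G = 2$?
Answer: $\frac{i \sqrt{535785406}}{373} \approx 62.056 i$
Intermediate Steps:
$G = -1$ ($G = -3 + 2 = -1$)
$C{\left(L \right)} = 1$
$b{\left(w \right)} = \left(1 + w\right) \left(\frac{1}{373} + w\right)$ ($b{\left(w \right)} = \left(w + 1\right) \left(w + \frac{1}{201 + 172}\right) = \left(1 + w\right) \left(w + \frac{1}{373}\right) = \left(1 + w\right) \left(\frac{1}{373} + w\right)$)
$\sqrt{b{\left(\left(8 - 2\right) 0 \right)} - 3851} = \sqrt{\left(\frac{1}{373} + \left(\left(8 - 2\right) 0\right)^{2} + \frac{374 \left(8 - 2\right) 0}{373}\right) - 3851} = \sqrt{\left(\frac{1}{373} + \left(6 \cdot 0\right)^{2} + \frac{374 \cdot 6 \cdot 0}{373}\right) - 3851} = \sqrt{\left(\frac{1}{373} + 0^{2} + \frac{374}{373} \cdot 0\right) - 3851} = \sqrt{\left(\frac{1}{373} + 0 + 0\right) - 3851} = \sqrt{\frac{1}{373} - 3851} = \sqrt{- \frac{1436422}{373}} = \frac{i \sqrt{535785406}}{373}$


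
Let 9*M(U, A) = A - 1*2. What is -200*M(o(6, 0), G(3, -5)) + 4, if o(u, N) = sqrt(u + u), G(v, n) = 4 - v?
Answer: 236/9 ≈ 26.222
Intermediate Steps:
o(u, N) = sqrt(2)*sqrt(u) (o(u, N) = sqrt(2*u) = sqrt(2)*sqrt(u))
M(U, A) = -2/9 + A/9 (M(U, A) = (A - 1*2)/9 = (A - 2)/9 = (-2 + A)/9 = -2/9 + A/9)
-200*M(o(6, 0), G(3, -5)) + 4 = -200*(-2/9 + (4 - 1*3)/9) + 4 = -200*(-2/9 + (4 - 3)/9) + 4 = -200*(-2/9 + (1/9)*1) + 4 = -200*(-2/9 + 1/9) + 4 = -200*(-1/9) + 4 = 200/9 + 4 = 236/9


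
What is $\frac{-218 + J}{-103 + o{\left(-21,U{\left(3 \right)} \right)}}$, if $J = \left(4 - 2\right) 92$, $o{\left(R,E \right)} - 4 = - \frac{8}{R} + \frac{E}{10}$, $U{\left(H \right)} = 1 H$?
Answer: $\frac{7140}{20647} \approx 0.34581$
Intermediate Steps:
$U{\left(H \right)} = H$
$o{\left(R,E \right)} = 4 - \frac{8}{R} + \frac{E}{10}$ ($o{\left(R,E \right)} = 4 + \left(- \frac{8}{R} + \frac{E}{10}\right) = 4 - \frac{8}{R} + \frac{E}{10}$)
$J = 184$ ($J = 2 \cdot 92 = 184$)
$\frac{-218 + J}{-103 + o{\left(-21,U{\left(3 \right)} \right)}} = \frac{-218 + 184}{-103 + \left(4 - \frac{8}{-21} + \frac{1}{10} \cdot 3\right)} = - \frac{34}{-103 + \left(4 - - \frac{8}{21} + \frac{3}{10}\right)} = - \frac{34}{-103 + \left(4 + \frac{8}{21} + \frac{3}{10}\right)} = - \frac{34}{-103 + \frac{983}{210}} = - \frac{34}{- \frac{20647}{210}} = \left(-34\right) \left(- \frac{210}{20647}\right) = \frac{7140}{20647}$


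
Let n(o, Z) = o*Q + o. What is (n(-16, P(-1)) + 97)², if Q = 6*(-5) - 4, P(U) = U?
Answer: 390625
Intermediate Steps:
Q = -34 (Q = -30 - 4 = -34)
n(o, Z) = -33*o (n(o, Z) = o*(-34) + o = -34*o + o = -33*o)
(n(-16, P(-1)) + 97)² = (-33*(-16) + 97)² = (528 + 97)² = 625² = 390625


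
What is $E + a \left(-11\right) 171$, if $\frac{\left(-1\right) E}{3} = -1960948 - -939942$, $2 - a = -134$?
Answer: $2807202$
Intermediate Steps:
$a = 136$ ($a = 2 - -134 = 2 + 134 = 136$)
$E = 3063018$ ($E = - 3 \left(-1960948 - -939942\right) = - 3 \left(-1960948 + 939942\right) = \left(-3\right) \left(-1021006\right) = 3063018$)
$E + a \left(-11\right) 171 = 3063018 + 136 \left(-11\right) 171 = 3063018 - 255816 = 2807202$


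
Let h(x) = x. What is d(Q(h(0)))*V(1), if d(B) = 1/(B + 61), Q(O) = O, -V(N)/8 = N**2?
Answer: -8/61 ≈ -0.13115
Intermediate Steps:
V(N) = -8*N**2
d(B) = 1/(61 + B)
d(Q(h(0)))*V(1) = (-8*1**2)/(61 + 0) = (-8*1)/61 = (1/61)*(-8) = -8/61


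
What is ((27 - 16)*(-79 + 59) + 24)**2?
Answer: 38416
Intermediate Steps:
((27 - 16)*(-79 + 59) + 24)**2 = (11*(-20) + 24)**2 = (-220 + 24)**2 = (-196)**2 = 38416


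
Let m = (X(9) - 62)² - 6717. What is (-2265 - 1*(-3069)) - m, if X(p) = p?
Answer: 4712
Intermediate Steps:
m = -3908 (m = (9 - 62)² - 6717 = (-53)² - 6717 = 2809 - 6717 = -3908)
(-2265 - 1*(-3069)) - m = (-2265 - 1*(-3069)) - 1*(-3908) = (-2265 + 3069) + 3908 = 804 + 3908 = 4712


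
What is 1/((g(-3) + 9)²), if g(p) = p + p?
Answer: ⅑ ≈ 0.11111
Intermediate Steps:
g(p) = 2*p
1/((g(-3) + 9)²) = 1/((2*(-3) + 9)²) = 1/((-6 + 9)²) = 1/(3²) = 1/9 = ⅑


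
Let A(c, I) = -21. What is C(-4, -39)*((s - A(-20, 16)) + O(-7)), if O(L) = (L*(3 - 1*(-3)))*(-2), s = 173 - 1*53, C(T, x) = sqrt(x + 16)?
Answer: 225*I*sqrt(23) ≈ 1079.1*I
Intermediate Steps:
C(T, x) = sqrt(16 + x)
s = 120 (s = 173 - 53 = 120)
O(L) = -12*L (O(L) = (L*(3 + 3))*(-2) = (L*6)*(-2) = (6*L)*(-2) = -12*L)
C(-4, -39)*((s - A(-20, 16)) + O(-7)) = sqrt(16 - 39)*((120 - 1*(-21)) - 12*(-7)) = sqrt(-23)*((120 + 21) + 84) = (I*sqrt(23))*(141 + 84) = (I*sqrt(23))*225 = 225*I*sqrt(23)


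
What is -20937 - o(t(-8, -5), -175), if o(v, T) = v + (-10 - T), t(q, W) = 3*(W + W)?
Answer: -21072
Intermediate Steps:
t(q, W) = 6*W (t(q, W) = 3*(2*W) = 6*W)
o(v, T) = -10 + v - T
-20937 - o(t(-8, -5), -175) = -20937 - (-10 + 6*(-5) - 1*(-175)) = -20937 - (-10 - 30 + 175) = -20937 - 1*135 = -20937 - 135 = -21072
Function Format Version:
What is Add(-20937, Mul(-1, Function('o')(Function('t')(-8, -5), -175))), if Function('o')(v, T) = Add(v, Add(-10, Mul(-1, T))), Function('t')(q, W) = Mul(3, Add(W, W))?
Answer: -21072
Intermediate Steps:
Function('t')(q, W) = Mul(6, W) (Function('t')(q, W) = Mul(3, Mul(2, W)) = Mul(6, W))
Function('o')(v, T) = Add(-10, v, Mul(-1, T))
Add(-20937, Mul(-1, Function('o')(Function('t')(-8, -5), -175))) = Add(-20937, Mul(-1, Add(-10, Mul(6, -5), Mul(-1, -175)))) = Add(-20937, Mul(-1, Add(-10, -30, 175))) = Add(-20937, Mul(-1, 135)) = Add(-20937, -135) = -21072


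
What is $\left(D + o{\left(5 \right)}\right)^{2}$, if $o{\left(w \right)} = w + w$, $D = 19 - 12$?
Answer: $289$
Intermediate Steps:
$D = 7$ ($D = 19 - 12 = 7$)
$o{\left(w \right)} = 2 w$
$\left(D + o{\left(5 \right)}\right)^{2} = \left(7 + 2 \cdot 5\right)^{2} = \left(7 + 10\right)^{2} = 17^{2} = 289$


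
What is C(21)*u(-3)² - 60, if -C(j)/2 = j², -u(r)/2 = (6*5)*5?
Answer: -79380060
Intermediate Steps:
u(r) = -300 (u(r) = -2*6*5*5 = -60*5 = -2*150 = -300)
C(j) = -2*j²
C(21)*u(-3)² - 60 = -2*21²*(-300)² - 60 = -2*441*90000 - 60 = -882*90000 - 60 = -79380000 - 60 = -79380060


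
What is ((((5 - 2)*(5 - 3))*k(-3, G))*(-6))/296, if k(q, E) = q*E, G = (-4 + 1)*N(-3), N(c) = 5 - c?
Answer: -324/37 ≈ -8.7568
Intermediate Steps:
G = -24 (G = (-4 + 1)*(5 - 1*(-3)) = -3*(5 + 3) = -3*8 = -24)
k(q, E) = E*q
((((5 - 2)*(5 - 3))*k(-3, G))*(-6))/296 = ((((5 - 2)*(5 - 3))*(-24*(-3)))*(-6))/296 = (((3*2)*72)*(-6))*(1/296) = ((6*72)*(-6))*(1/296) = (432*(-6))*(1/296) = -2592*1/296 = -324/37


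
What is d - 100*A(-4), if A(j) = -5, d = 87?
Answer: 587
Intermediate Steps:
d - 100*A(-4) = 87 - 100*(-5) = 87 + 500 = 587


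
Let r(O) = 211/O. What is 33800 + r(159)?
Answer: 5374411/159 ≈ 33801.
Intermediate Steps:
33800 + r(159) = 33800 + 211/159 = 5374411/159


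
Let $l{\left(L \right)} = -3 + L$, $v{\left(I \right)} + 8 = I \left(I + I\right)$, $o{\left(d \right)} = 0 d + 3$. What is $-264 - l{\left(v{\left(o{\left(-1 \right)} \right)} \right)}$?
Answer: $-271$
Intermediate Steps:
$o{\left(d \right)} = 3$ ($o{\left(d \right)} = 0 + 3 = 3$)
$v{\left(I \right)} = -8 + 2 I^{2}$ ($v{\left(I \right)} = -8 + I \left(I + I\right) = -8 + I 2 I = -8 + 2 I^{2}$)
$-264 - l{\left(v{\left(o{\left(-1 \right)} \right)} \right)} = -264 - \left(-3 - \left(8 - 2 \cdot 3^{2}\right)\right) = -264 - \left(-3 + \left(-8 + 2 \cdot 9\right)\right) = -264 - \left(-3 + \left(-8 + 18\right)\right) = -264 - \left(-3 + 10\right) = -264 - 7 = -271$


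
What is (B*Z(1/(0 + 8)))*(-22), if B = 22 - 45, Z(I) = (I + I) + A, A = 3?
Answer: 3289/2 ≈ 1644.5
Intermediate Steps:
Z(I) = 3 + 2*I (Z(I) = (I + I) + 3 = 2*I + 3 = 3 + 2*I)
B = -23
(B*Z(1/(0 + 8)))*(-22) = -23*(3 + 2/(0 + 8))*(-22) = -23*(3 + 2/8)*(-22) = -23*(3 + 2*(1/8))*(-22) = -23*(3 + 1/4)*(-22) = -23*13/4*(-22) = -299/4*(-22) = 3289/2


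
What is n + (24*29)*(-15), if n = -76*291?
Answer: -32556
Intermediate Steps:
n = -22116
n + (24*29)*(-15) = -22116 + (24*29)*(-15) = -22116 + 696*(-15) = -22116 - 10440 = -32556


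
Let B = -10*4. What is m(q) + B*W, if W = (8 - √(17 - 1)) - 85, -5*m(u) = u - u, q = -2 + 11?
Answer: 3240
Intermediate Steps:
q = 9
B = -40
m(u) = 0 (m(u) = -(u - u)/5 = -⅕*0 = 0)
W = -81 (W = (8 - √16) - 85 = (8 - 1*4) - 85 = (8 - 4) - 85 = 4 - 85 = -81)
m(q) + B*W = 0 - 40*(-81) = 0 + 3240 = 3240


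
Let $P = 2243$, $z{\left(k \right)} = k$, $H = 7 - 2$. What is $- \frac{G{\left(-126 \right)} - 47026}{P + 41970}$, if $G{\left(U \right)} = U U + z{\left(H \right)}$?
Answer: $\frac{31145}{44213} \approx 0.70443$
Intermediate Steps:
$H = 5$ ($H = 7 - 2 = 5$)
$G{\left(U \right)} = 5 + U^{2}$ ($G{\left(U \right)} = U U + 5 = U^{2} + 5 = 5 + U^{2}$)
$- \frac{G{\left(-126 \right)} - 47026}{P + 41970} = - \frac{\left(5 + \left(-126\right)^{2}\right) - 47026}{2243 + 41970} = - \frac{\left(5 + 15876\right) - 47026}{44213} = - \frac{15881 - 47026}{44213} = - \frac{-31145}{44213} = \left(-1\right) \left(- \frac{31145}{44213}\right) = \frac{31145}{44213}$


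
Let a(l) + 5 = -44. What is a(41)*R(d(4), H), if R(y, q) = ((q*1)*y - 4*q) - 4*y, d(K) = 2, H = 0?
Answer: 392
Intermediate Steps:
a(l) = -49 (a(l) = -5 - 44 = -49)
R(y, q) = -4*q - 4*y + q*y (R(y, q) = (q*y - 4*q) - 4*y = (-4*q + q*y) - 4*y = -4*q - 4*y + q*y)
a(41)*R(d(4), H) = -49*(-4*0 - 4*2 + 0*2) = -49*(0 - 8 + 0) = -49*(-8) = 392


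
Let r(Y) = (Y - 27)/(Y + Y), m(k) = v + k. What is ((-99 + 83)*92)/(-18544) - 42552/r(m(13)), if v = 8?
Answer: 345224468/1159 ≈ 2.9786e+5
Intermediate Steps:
m(k) = 8 + k
r(Y) = (-27 + Y)/(2*Y) (r(Y) = (-27 + Y)/((2*Y)) = (-27 + Y)*(1/(2*Y)) = (-27 + Y)/(2*Y))
((-99 + 83)*92)/(-18544) - 42552/r(m(13)) = ((-99 + 83)*92)/(-18544) - 42552*2*(8 + 13)/(-27 + (8 + 13)) = -16*92*(-1/18544) - 42552*42/(-27 + 21) = -1472*(-1/18544) - 42552/((1/2)*(1/21)*(-6)) = 92/1159 - 42552/(-1/7) = 92/1159 - 42552*(-7) = 92/1159 + 297864 = 345224468/1159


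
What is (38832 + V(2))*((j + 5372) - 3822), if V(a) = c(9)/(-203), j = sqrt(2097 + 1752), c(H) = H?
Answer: 12218474850/203 + 7882887*sqrt(3849)/203 ≈ 6.2599e+7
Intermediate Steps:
j = sqrt(3849) ≈ 62.040
V(a) = -9/203 (V(a) = 9/(-203) = 9*(-1/203) = -9/203)
(38832 + V(2))*((j + 5372) - 3822) = (38832 - 9/203)*((sqrt(3849) + 5372) - 3822) = 7882887*((5372 + sqrt(3849)) - 3822)/203 = 7882887*(1550 + sqrt(3849))/203 = 12218474850/203 + 7882887*sqrt(3849)/203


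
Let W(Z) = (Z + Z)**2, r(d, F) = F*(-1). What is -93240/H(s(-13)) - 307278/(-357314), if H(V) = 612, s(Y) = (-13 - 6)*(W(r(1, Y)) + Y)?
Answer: -460109767/3037169 ≈ -151.49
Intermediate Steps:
r(d, F) = -F
W(Z) = 4*Z**2 (W(Z) = (2*Z)**2 = 4*Z**2)
s(Y) = -76*Y**2 - 19*Y (s(Y) = (-13 - 6)*(4*(-Y)**2 + Y) = -19*(4*Y**2 + Y) = -19*(Y + 4*Y**2) = -76*Y**2 - 19*Y)
-93240/H(s(-13)) - 307278/(-357314) = -93240/612 - 307278/(-357314) = -93240*1/612 - 307278*(-1/357314) = -2590/17 + 153639/178657 = -460109767/3037169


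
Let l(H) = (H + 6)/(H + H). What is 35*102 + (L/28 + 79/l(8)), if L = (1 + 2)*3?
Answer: 102497/28 ≈ 3660.6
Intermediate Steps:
L = 9 (L = 3*3 = 9)
l(H) = (6 + H)/(2*H) (l(H) = (6 + H)/((2*H)) = (6 + H)*(1/(2*H)) = (6 + H)/(2*H))
35*102 + (L/28 + 79/l(8)) = 35*102 + (9/28 + 79/(((1/2)*(6 + 8)/8))) = 3570 + (9*(1/28) + 79/(((1/2)*(1/8)*14))) = 3570 + (9/28 + 79/(7/8)) = 3570 + (9/28 + 79*(8/7)) = 3570 + (9/28 + 632/7) = 3570 + 2537/28 = 102497/28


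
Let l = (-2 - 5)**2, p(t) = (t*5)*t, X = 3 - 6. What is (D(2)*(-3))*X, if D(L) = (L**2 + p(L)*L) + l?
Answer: 837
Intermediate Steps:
X = -3
p(t) = 5*t**2 (p(t) = (5*t)*t = 5*t**2)
l = 49 (l = (-7)**2 = 49)
D(L) = 49 + L**2 + 5*L**3 (D(L) = (L**2 + (5*L**2)*L) + 49 = (L**2 + 5*L**3) + 49 = 49 + L**2 + 5*L**3)
(D(2)*(-3))*X = ((49 + 2**2 + 5*2**3)*(-3))*(-3) = ((49 + 4 + 5*8)*(-3))*(-3) = ((49 + 4 + 40)*(-3))*(-3) = (93*(-3))*(-3) = -279*(-3) = 837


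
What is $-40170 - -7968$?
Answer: $-32202$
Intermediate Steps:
$-40170 - -7968 = -40170 + 7968 = -32202$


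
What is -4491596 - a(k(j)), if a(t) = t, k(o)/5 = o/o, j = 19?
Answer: -4491601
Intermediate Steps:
k(o) = 5 (k(o) = 5*(o/o) = 5*1 = 5)
-4491596 - a(k(j)) = -4491596 - 1*5 = -4491596 - 5 = -4491601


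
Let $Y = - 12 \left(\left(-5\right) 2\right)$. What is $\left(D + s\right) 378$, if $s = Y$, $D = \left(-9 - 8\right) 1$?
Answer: $38934$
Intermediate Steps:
$D = -17$ ($D = \left(-17\right) 1 = -17$)
$Y = 120$ ($Y = \left(-12\right) \left(-10\right) = 120$)
$s = 120$
$\left(D + s\right) 378 = \left(-17 + 120\right) 378 = 103 \cdot 378 = 38934$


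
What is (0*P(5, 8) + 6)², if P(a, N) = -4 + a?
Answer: 36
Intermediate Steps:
(0*P(5, 8) + 6)² = (0*(-4 + 5) + 6)² = (0*1 + 6)² = (0 + 6)² = 6² = 36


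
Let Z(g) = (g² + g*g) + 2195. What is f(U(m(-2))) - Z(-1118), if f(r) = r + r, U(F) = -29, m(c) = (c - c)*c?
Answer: -2502101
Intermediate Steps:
m(c) = 0 (m(c) = 0*c = 0)
Z(g) = 2195 + 2*g² (Z(g) = (g² + g²) + 2195 = 2*g² + 2195 = 2195 + 2*g²)
f(r) = 2*r
f(U(m(-2))) - Z(-1118) = 2*(-29) - (2195 + 2*(-1118)²) = -58 - (2195 + 2*1249924) = -58 - (2195 + 2499848) = -58 - 1*2502043 = -58 - 2502043 = -2502101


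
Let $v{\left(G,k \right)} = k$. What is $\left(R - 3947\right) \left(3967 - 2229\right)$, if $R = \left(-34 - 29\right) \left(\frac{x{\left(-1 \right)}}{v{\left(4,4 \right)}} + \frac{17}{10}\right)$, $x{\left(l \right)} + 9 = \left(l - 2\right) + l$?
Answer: $- \frac{66901703}{10} \approx -6.6902 \cdot 10^{6}$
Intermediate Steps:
$x{\left(l \right)} = -11 + 2 l$ ($x{\left(l \right)} = -9 + \left(\left(l - 2\right) + l\right) = -9 + \left(\left(-2 + l\right) + l\right) = -9 + \left(-2 + 2 l\right) = -11 + 2 l$)
$R = \frac{1953}{20}$ ($R = \left(-34 - 29\right) \left(\frac{-11 + 2 \left(-1\right)}{4} + \frac{17}{10}\right) = - 63 \left(\left(-11 - 2\right) \frac{1}{4} + 17 \cdot \frac{1}{10}\right) = - 63 \left(\left(-13\right) \frac{1}{4} + \frac{17}{10}\right) = - 63 \left(- \frac{13}{4} + \frac{17}{10}\right) = \left(-63\right) \left(- \frac{31}{20}\right) = \frac{1953}{20} \approx 97.65$)
$\left(R - 3947\right) \left(3967 - 2229\right) = \left(\frac{1953}{20} - 3947\right) \left(3967 - 2229\right) = \left(- \frac{76987}{20}\right) 1738 = - \frac{66901703}{10}$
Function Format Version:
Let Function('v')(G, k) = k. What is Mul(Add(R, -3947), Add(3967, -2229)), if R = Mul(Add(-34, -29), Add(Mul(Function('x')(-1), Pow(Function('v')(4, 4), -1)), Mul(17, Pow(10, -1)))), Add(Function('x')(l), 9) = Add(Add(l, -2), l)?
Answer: Rational(-66901703, 10) ≈ -6.6902e+6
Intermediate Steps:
Function('x')(l) = Add(-11, Mul(2, l)) (Function('x')(l) = Add(-9, Add(Add(l, -2), l)) = Add(-9, Add(Add(-2, l), l)) = Add(-9, Add(-2, Mul(2, l))) = Add(-11, Mul(2, l)))
R = Rational(1953, 20) (R = Mul(Add(-34, -29), Add(Mul(Add(-11, Mul(2, -1)), Pow(4, -1)), Mul(17, Pow(10, -1)))) = Mul(-63, Add(Mul(Add(-11, -2), Rational(1, 4)), Mul(17, Rational(1, 10)))) = Mul(-63, Add(Mul(-13, Rational(1, 4)), Rational(17, 10))) = Mul(-63, Add(Rational(-13, 4), Rational(17, 10))) = Mul(-63, Rational(-31, 20)) = Rational(1953, 20) ≈ 97.650)
Mul(Add(R, -3947), Add(3967, -2229)) = Mul(Add(Rational(1953, 20), -3947), Add(3967, -2229)) = Mul(Rational(-76987, 20), 1738) = Rational(-66901703, 10)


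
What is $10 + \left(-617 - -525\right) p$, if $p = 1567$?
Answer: $-144154$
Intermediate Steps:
$10 + \left(-617 - -525\right) p = 10 + \left(-617 - -525\right) 1567 = 10 + \left(-617 + 525\right) 1567 = 10 - 144164 = -144154$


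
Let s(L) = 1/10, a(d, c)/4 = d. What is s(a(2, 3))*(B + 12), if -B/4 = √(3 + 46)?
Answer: -8/5 ≈ -1.6000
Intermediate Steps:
a(d, c) = 4*d
s(L) = ⅒
B = -28 (B = -4*√(3 + 46) = -4*√49 = -4*7 = -28)
s(a(2, 3))*(B + 12) = (-28 + 12)/10 = (⅒)*(-16) = -8/5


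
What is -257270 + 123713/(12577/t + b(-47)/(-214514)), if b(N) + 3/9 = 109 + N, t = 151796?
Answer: 5005045020680518/4032872737 ≈ 1.2411e+6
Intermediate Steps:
b(N) = 326/3 + N (b(N) = -1/3 + (109 + N) = 326/3 + N)
-257270 + 123713/(12577/t + b(-47)/(-214514)) = -257270 + 123713/(12577/151796 + (326/3 - 47)/(-214514)) = -257270 + 123713/(12577*(1/151796) + (185/3)*(-1/214514)) = -257270 + 123713/(12577/151796 - 185/643542) = -257270 + 123713/(4032872737/48843550716) = -257270 + 123713*(48843550716/4032872737) = -257270 + 6042582189728508/4032872737 = 5005045020680518/4032872737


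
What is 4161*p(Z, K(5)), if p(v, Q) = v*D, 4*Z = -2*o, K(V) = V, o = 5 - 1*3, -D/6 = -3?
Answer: -74898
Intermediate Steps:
D = 18 (D = -6*(-3) = 18)
o = 2 (o = 5 - 3 = 2)
Z = -1 (Z = (-2*2)/4 = (¼)*(-4) = -1)
p(v, Q) = 18*v (p(v, Q) = v*18 = 18*v)
4161*p(Z, K(5)) = 4161*(18*(-1)) = 4161*(-18) = -74898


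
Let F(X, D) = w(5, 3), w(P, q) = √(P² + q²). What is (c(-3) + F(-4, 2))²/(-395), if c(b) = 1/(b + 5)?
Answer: -137/1580 - √34/395 ≈ -0.10147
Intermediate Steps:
c(b) = 1/(5 + b)
F(X, D) = √34 (F(X, D) = √(5² + 3²) = √(25 + 9) = √34)
(c(-3) + F(-4, 2))²/(-395) = (1/(5 - 3) + √34)²/(-395) = (1/2 + √34)²*(-1/395) = (½ + √34)²*(-1/395) = -(½ + √34)²/395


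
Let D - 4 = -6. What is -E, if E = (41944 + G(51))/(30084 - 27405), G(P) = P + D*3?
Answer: -41989/2679 ≈ -15.673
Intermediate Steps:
D = -2 (D = 4 - 6 = -2)
G(P) = -6 + P (G(P) = P - 2*3 = P - 6 = -6 + P)
E = 41989/2679 (E = (41944 + (-6 + 51))/(30084 - 27405) = (41944 + 45)/2679 = 41989*(1/2679) = 41989/2679 ≈ 15.673)
-E = -1*41989/2679 = -41989/2679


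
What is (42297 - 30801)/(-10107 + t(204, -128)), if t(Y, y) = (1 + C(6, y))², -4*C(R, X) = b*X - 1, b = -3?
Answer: -183936/18071 ≈ -10.179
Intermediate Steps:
C(R, X) = ¼ + 3*X/4 (C(R, X) = -(-3*X - 1)/4 = -(-1 - 3*X)/4 = ¼ + 3*X/4)
t(Y, y) = (5/4 + 3*y/4)² (t(Y, y) = (1 + (¼ + 3*y/4))² = (5/4 + 3*y/4)²)
(42297 - 30801)/(-10107 + t(204, -128)) = (42297 - 30801)/(-10107 + (5 + 3*(-128))²/16) = 11496/(-10107 + (5 - 384)²/16) = 11496/(-10107 + (1/16)*(-379)²) = 11496/(-10107 + (1/16)*143641) = 11496/(-10107 + 143641/16) = 11496/(-18071/16) = 11496*(-16/18071) = -183936/18071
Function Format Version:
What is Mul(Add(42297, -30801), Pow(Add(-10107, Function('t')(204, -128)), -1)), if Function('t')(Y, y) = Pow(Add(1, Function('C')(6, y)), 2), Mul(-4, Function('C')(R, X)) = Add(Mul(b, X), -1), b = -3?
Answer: Rational(-183936, 18071) ≈ -10.179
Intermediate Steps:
Function('C')(R, X) = Add(Rational(1, 4), Mul(Rational(3, 4), X)) (Function('C')(R, X) = Mul(Rational(-1, 4), Add(Mul(-3, X), -1)) = Mul(Rational(-1, 4), Add(-1, Mul(-3, X))) = Add(Rational(1, 4), Mul(Rational(3, 4), X)))
Function('t')(Y, y) = Pow(Add(Rational(5, 4), Mul(Rational(3, 4), y)), 2) (Function('t')(Y, y) = Pow(Add(1, Add(Rational(1, 4), Mul(Rational(3, 4), y))), 2) = Pow(Add(Rational(5, 4), Mul(Rational(3, 4), y)), 2))
Mul(Add(42297, -30801), Pow(Add(-10107, Function('t')(204, -128)), -1)) = Mul(Add(42297, -30801), Pow(Add(-10107, Mul(Rational(1, 16), Pow(Add(5, Mul(3, -128)), 2))), -1)) = Mul(11496, Pow(Add(-10107, Mul(Rational(1, 16), Pow(Add(5, -384), 2))), -1)) = Mul(11496, Pow(Add(-10107, Mul(Rational(1, 16), Pow(-379, 2))), -1)) = Mul(11496, Pow(Add(-10107, Mul(Rational(1, 16), 143641)), -1)) = Mul(11496, Pow(Add(-10107, Rational(143641, 16)), -1)) = Mul(11496, Pow(Rational(-18071, 16), -1)) = Mul(11496, Rational(-16, 18071)) = Rational(-183936, 18071)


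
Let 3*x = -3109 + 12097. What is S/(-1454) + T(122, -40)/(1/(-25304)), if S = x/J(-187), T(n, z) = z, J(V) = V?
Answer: 137602141338/135949 ≈ 1.0122e+6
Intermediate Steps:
x = 2996 (x = (-3109 + 12097)/3 = (⅓)*8988 = 2996)
S = -2996/187 (S = 2996/(-187) = 2996*(-1/187) = -2996/187 ≈ -16.021)
S/(-1454) + T(122, -40)/(1/(-25304)) = -2996/187/(-1454) - 40/(1/(-25304)) = -2996/187*(-1/1454) - 40/(-1/25304) = 1498/135949 - 40*(-25304) = 1498/135949 + 1012160 = 137602141338/135949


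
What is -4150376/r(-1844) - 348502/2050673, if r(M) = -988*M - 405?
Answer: -9145848895482/3735233197291 ≈ -2.4485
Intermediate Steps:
r(M) = -405 - 988*M
-4150376/r(-1844) - 348502/2050673 = -4150376/(-405 - 988*(-1844)) - 348502/2050673 = -4150376/(-405 + 1821872) - 348502*1/2050673 = -4150376/1821467 - 348502/2050673 = -9145848895482/3735233197291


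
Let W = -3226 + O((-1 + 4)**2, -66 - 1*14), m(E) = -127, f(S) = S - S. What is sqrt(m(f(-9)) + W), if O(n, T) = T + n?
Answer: 4*I*sqrt(214) ≈ 58.515*I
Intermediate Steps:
f(S) = 0
W = -3297 (W = -3226 + ((-66 - 1*14) + (-1 + 4)**2) = -3226 + ((-66 - 14) + 3**2) = -3226 + (-80 + 9) = -3226 - 71 = -3297)
sqrt(m(f(-9)) + W) = sqrt(-127 - 3297) = sqrt(-3424) = 4*I*sqrt(214)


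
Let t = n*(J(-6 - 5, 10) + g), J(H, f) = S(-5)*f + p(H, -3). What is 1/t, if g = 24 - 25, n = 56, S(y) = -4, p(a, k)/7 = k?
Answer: -1/3472 ≈ -0.00028802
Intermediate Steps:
p(a, k) = 7*k
J(H, f) = -21 - 4*f (J(H, f) = -4*f + 7*(-3) = -4*f - 21 = -21 - 4*f)
g = -1
t = -3472 (t = 56*((-21 - 4*10) - 1) = 56*((-21 - 40) - 1) = 56*(-61 - 1) = 56*(-62) = -3472)
1/t = 1/(-3472) = -1/3472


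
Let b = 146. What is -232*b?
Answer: -33872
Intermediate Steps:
-232*b = -232*146 = -33872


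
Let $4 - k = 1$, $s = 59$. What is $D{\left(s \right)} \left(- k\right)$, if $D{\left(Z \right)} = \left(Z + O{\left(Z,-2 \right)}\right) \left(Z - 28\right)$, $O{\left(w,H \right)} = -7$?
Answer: $-4836$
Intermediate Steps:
$k = 3$ ($k = 4 - 1 = 3$)
$D{\left(Z \right)} = \left(-28 + Z\right) \left(-7 + Z\right)$ ($D{\left(Z \right)} = \left(Z - 7\right) \left(Z - 28\right) = \left(-7 + Z\right) \left(-28 + Z\right) = \left(-28 + Z\right) \left(-7 + Z\right)$)
$D{\left(s \right)} \left(- k\right) = \left(196 + 59^{2} - 2065\right) \left(\left(-1\right) 3\right) = \left(196 + 3481 - 2065\right) \left(-3\right) = 1612 \left(-3\right) = -4836$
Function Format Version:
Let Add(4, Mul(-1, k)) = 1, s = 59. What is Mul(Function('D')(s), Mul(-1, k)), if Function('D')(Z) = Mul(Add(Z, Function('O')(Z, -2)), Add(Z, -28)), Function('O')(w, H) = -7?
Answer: -4836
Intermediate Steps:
k = 3 (k = Add(4, Mul(-1, 1)) = Add(4, -1) = 3)
Function('D')(Z) = Mul(Add(-28, Z), Add(-7, Z)) (Function('D')(Z) = Mul(Add(Z, -7), Add(Z, -28)) = Mul(Add(-7, Z), Add(-28, Z)) = Mul(Add(-28, Z), Add(-7, Z)))
Mul(Function('D')(s), Mul(-1, k)) = Mul(Add(196, Pow(59, 2), Mul(-35, 59)), Mul(-1, 3)) = Mul(Add(196, 3481, -2065), -3) = Mul(1612, -3) = -4836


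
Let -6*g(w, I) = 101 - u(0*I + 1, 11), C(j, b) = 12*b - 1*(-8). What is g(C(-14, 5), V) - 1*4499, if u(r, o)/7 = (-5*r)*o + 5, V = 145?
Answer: -27445/6 ≈ -4574.2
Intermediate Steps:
C(j, b) = 8 + 12*b (C(j, b) = 12*b + 8 = 8 + 12*b)
u(r, o) = 35 - 35*o*r (u(r, o) = 7*((-5*r)*o + 5) = 7*(-5*o*r + 5) = 7*(5 - 5*o*r) = 35 - 35*o*r)
g(w, I) = -451/6 (g(w, I) = -(101 - (35 - 35*11*(0*I + 1)))/6 = -(101 - (35 - 35*11*(0 + 1)))/6 = -(101 - (35 - 35*11*1))/6 = -(101 - (35 - 385))/6 = -(101 - 1*(-350))/6 = -(101 + 350)/6 = -1/6*451 = -451/6)
g(C(-14, 5), V) - 1*4499 = -451/6 - 1*4499 = -451/6 - 4499 = -27445/6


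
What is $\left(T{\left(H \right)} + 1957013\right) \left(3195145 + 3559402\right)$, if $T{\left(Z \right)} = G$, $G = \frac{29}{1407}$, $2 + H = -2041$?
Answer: $\frac{18598762153254040}{1407} \approx 1.3219 \cdot 10^{13}$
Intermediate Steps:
$H = -2043$ ($H = -2 - 2041 = -2043$)
$G = \frac{29}{1407}$ ($G = 29 \cdot \frac{1}{1407} = \frac{29}{1407} \approx 0.020611$)
$T{\left(Z \right)} = \frac{29}{1407}$
$\left(T{\left(H \right)} + 1957013\right) \left(3195145 + 3559402\right) = \left(\frac{29}{1407} + 1957013\right) \left(3195145 + 3559402\right) = \frac{2753517320}{1407} \cdot 6754547 = \frac{18598762153254040}{1407}$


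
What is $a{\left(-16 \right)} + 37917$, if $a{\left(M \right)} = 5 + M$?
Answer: $37906$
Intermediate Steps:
$a{\left(-16 \right)} + 37917 = \left(5 - 16\right) + 37917 = -11 + 37917 = 37906$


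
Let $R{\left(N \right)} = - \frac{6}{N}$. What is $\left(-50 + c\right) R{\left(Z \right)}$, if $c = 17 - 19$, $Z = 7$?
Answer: $\frac{312}{7} \approx 44.571$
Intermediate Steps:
$c = -2$
$\left(-50 + c\right) R{\left(Z \right)} = \left(-50 - 2\right) \left(- \frac{6}{7}\right) = - 52 \left(\left(-6\right) \frac{1}{7}\right) = \left(-52\right) \left(- \frac{6}{7}\right) = \frac{312}{7}$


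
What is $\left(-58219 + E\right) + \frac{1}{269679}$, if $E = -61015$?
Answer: $- \frac{32154905885}{269679} \approx -1.1923 \cdot 10^{5}$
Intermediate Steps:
$\left(-58219 + E\right) + \frac{1}{269679} = \left(-58219 - 61015\right) + \frac{1}{269679} = -119234 + \frac{1}{269679} = - \frac{32154905885}{269679}$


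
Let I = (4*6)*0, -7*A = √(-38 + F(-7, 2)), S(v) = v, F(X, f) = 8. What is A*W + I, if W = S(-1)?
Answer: I*√30/7 ≈ 0.78246*I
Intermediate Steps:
A = -I*√30/7 (A = -√(-38 + 8)/7 = -I*√30/7 ≈ -0.78246*I)
W = -1
I = 0 (I = 24*0 = 0)
A*W + I = -I*√30/7*(-1) + 0 = I*√30/7 + 0 = I*√30/7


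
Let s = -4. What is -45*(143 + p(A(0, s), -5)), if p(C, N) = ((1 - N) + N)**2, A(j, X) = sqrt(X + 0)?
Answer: -6480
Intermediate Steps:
A(j, X) = sqrt(X)
p(C, N) = 1 (p(C, N) = 1**2 = 1)
-45*(143 + p(A(0, s), -5)) = -45*(143 + 1) = -45*144 = -6480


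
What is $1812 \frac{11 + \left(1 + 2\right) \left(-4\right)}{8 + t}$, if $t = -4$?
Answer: $-453$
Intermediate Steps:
$1812 \frac{11 + \left(1 + 2\right) \left(-4\right)}{8 + t} = 1812 \frac{11 + \left(1 + 2\right) \left(-4\right)}{8 - 4} = 1812 \frac{11 + 3 \left(-4\right)}{4} = 1812 \left(11 - 12\right) \frac{1}{4} = 1812 \left(\left(-1\right) \frac{1}{4}\right) = 1812 \left(- \frac{1}{4}\right) = -453$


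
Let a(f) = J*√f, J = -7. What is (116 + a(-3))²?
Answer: 13309 - 1624*I*√3 ≈ 13309.0 - 2812.9*I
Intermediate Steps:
a(f) = -7*√f
(116 + a(-3))² = (116 - 7*I*√3)²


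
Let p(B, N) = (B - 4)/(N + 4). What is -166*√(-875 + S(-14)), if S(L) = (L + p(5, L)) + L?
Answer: -83*I*√90310/5 ≈ -4988.6*I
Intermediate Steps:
p(B, N) = (-4 + B)/(4 + N)
S(L) = 1/(4 + L) + 2*L (S(L) = (L + (-4 + 5)/(4 + L)) + L = (L + 1/(4 + L)) + L = 1/(4 + L) + 2*L)
-166*√(-875 + S(-14)) = -166*√(-875 + (1 + 2*(-14)*(4 - 14))/(4 - 14)) = -166*√(-875 + (1 + 2*(-14)*(-10))/(-10)) = -166*√(-875 - (1 + 280)/10) = -166*√(-875 - ⅒*281) = -166*√(-875 - 281/10) = -83*I*√90310/5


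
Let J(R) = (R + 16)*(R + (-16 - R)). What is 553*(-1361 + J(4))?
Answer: -929593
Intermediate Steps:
J(R) = -256 - 16*R (J(R) = (16 + R)*(-16) = -256 - 16*R)
553*(-1361 + J(4)) = 553*(-1361 + (-256 - 16*4)) = 553*(-1361 + (-256 - 64)) = 553*(-1361 - 320) = 553*(-1681) = -929593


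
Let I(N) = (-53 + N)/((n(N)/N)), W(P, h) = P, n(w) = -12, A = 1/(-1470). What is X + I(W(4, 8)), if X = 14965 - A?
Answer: 22022561/1470 ≈ 14981.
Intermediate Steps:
A = -1/1470 ≈ -0.00068027
X = 21998551/1470 (X = 14965 - 1*(-1/1470) = 14965 + 1/1470 = 21998551/1470 ≈ 14965.)
I(N) = -N*(-53 + N)/12 (I(N) = (-53 + N)/((-12/N)) = (-53 + N)*(-N/12) = -N*(-53 + N)/12)
X + I(W(4, 8)) = 21998551/1470 + (1/12)*4*(53 - 1*4) = 21998551/1470 + (1/12)*4*(53 - 4) = 21998551/1470 + (1/12)*4*49 = 21998551/1470 + 49/3 = 22022561/1470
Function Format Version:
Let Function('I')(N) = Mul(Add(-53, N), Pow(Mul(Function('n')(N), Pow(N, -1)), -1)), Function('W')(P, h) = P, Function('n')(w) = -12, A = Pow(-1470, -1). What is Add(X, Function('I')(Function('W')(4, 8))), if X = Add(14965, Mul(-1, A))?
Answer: Rational(22022561, 1470) ≈ 14981.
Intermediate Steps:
A = Rational(-1, 1470) ≈ -0.00068027
X = Rational(21998551, 1470) (X = Add(14965, Mul(-1, Rational(-1, 1470))) = Add(14965, Rational(1, 1470)) = Rational(21998551, 1470) ≈ 14965.)
Function('I')(N) = Mul(Rational(-1, 12), N, Add(-53, N)) (Function('I')(N) = Mul(Add(-53, N), Pow(Mul(-12, Pow(N, -1)), -1)) = Mul(Add(-53, N), Mul(Rational(-1, 12), N)) = Mul(Rational(-1, 12), N, Add(-53, N)))
Add(X, Function('I')(Function('W')(4, 8))) = Add(Rational(21998551, 1470), Mul(Rational(1, 12), 4, Add(53, Mul(-1, 4)))) = Add(Rational(21998551, 1470), Mul(Rational(1, 12), 4, Add(53, -4))) = Add(Rational(21998551, 1470), Mul(Rational(1, 12), 4, 49)) = Add(Rational(21998551, 1470), Rational(49, 3)) = Rational(22022561, 1470)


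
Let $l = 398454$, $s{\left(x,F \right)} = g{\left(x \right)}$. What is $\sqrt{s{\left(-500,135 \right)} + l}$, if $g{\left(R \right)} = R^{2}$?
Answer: $\sqrt{648454} \approx 805.27$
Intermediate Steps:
$s{\left(x,F \right)} = x^{2}$
$\sqrt{s{\left(-500,135 \right)} + l} = \sqrt{\left(-500\right)^{2} + 398454} = \sqrt{250000 + 398454} = \sqrt{648454}$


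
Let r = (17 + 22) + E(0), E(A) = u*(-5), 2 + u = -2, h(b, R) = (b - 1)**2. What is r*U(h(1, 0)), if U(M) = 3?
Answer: 177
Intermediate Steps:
h(b, R) = (-1 + b)**2
u = -4 (u = -2 - 2 = -4)
E(A) = 20 (E(A) = -4*(-5) = 20)
r = 59 (r = (17 + 22) + 20 = 39 + 20 = 59)
r*U(h(1, 0)) = 59*3 = 177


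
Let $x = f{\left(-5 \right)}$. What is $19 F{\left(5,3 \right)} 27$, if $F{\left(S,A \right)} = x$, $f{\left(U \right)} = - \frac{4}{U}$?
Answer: $\frac{2052}{5} \approx 410.4$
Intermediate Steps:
$x = \frac{4}{5}$ ($x = - \frac{4}{-5} = \left(-4\right) \left(- \frac{1}{5}\right) = \frac{4}{5} \approx 0.8$)
$F{\left(S,A \right)} = \frac{4}{5}$
$19 F{\left(5,3 \right)} 27 = 19 \cdot \frac{4}{5} \cdot 27 = \frac{76}{5} \cdot 27 = \frac{2052}{5}$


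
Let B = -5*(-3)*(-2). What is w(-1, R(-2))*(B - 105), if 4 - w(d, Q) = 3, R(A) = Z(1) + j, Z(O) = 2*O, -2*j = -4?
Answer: -135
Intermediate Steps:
j = 2 (j = -½*(-4) = 2)
R(A) = 4 (R(A) = 2*1 + 2 = 2 + 2 = 4)
w(d, Q) = 1 (w(d, Q) = 4 - 1*3 = 4 - 3 = 1)
B = -30 (B = 15*(-2) = -30)
w(-1, R(-2))*(B - 105) = 1*(-30 - 105) = 1*(-135) = -135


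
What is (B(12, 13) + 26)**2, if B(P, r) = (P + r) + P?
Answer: 3969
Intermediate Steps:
B(P, r) = r + 2*P
(B(12, 13) + 26)**2 = ((13 + 2*12) + 26)**2 = ((13 + 24) + 26)**2 = (37 + 26)**2 = 63**2 = 3969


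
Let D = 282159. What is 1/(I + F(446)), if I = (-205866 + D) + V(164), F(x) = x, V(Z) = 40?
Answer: 1/76779 ≈ 1.3024e-5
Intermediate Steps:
I = 76333 (I = (-205866 + 282159) + 40 = 76293 + 40 = 76333)
1/(I + F(446)) = 1/(76333 + 446) = 1/76779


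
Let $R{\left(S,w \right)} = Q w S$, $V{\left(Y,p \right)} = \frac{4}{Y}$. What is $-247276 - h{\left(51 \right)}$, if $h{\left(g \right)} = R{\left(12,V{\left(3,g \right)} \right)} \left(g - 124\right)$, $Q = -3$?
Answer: $-250780$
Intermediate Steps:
$R{\left(S,w \right)} = - 3 S w$ ($R{\left(S,w \right)} = - 3 w S = - 3 S w$)
$h{\left(g \right)} = 5952 - 48 g$ ($h{\left(g \right)} = \left(-3\right) 12 \cdot \frac{4}{3} \left(g - 124\right) = \left(-3\right) 12 \cdot 4 \cdot \frac{1}{3} \left(-124 + g\right) = \left(-3\right) 12 \cdot \frac{4}{3} \left(-124 + g\right) = - 48 \left(-124 + g\right) = 5952 - 48 g$)
$-247276 - h{\left(51 \right)} = -247276 - \left(5952 - 2448\right) = -247276 - 3504 = -250780$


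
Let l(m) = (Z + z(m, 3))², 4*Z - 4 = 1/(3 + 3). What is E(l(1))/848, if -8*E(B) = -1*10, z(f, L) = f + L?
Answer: 5/3392 ≈ 0.0014741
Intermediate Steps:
z(f, L) = L + f
Z = 25/24 (Z = 1 + 1/(4*(3 + 3)) = 1 + (¼)/6 = 1 + (¼)*(⅙) = 1 + 1/24 = 25/24 ≈ 1.0417)
l(m) = (97/24 + m)² (l(m) = (25/24 + (3 + m))² = (97/24 + m)²)
E(B) = 5/4 (E(B) = -(-1)*10/8 = -⅛*(-10) = 5/4)
E(l(1))/848 = (5/4)/848 = (5/4)*(1/848) = 5/3392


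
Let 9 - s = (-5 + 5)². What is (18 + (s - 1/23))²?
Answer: 384400/529 ≈ 726.65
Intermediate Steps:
s = 9 (s = 9 - (-5 + 5)² = 9 - 1*0² = 9 - 1*0 = 9 + 0 = 9)
(18 + (s - 1/23))² = (18 + (9 - 1/23))² = (18 + 206/23)² = (620/23)² = 384400/529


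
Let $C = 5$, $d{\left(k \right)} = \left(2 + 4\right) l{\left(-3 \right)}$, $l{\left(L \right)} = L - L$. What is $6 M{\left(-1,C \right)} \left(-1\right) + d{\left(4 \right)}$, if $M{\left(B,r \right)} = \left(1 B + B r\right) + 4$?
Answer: $12$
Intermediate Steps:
$l{\left(L \right)} = 0$
$d{\left(k \right)} = 0$ ($d{\left(k \right)} = \left(2 + 4\right) 0 = 6 \cdot 0 = 0$)
$M{\left(B,r \right)} = 4 + B + B r$ ($M{\left(B,r \right)} = \left(B + B r\right) + 4 = 4 + B + B r$)
$6 M{\left(-1,C \right)} \left(-1\right) + d{\left(4 \right)} = 6 \left(4 - 1 - 5\right) \left(-1\right) + 0 = 6 \left(-2\right) \left(-1\right) + 0 = \left(-12\right) \left(-1\right) + 0 = 12 + 0 = 12$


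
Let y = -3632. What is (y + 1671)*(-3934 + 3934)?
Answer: 0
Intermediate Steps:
(y + 1671)*(-3934 + 3934) = (-3632 + 1671)*(-3934 + 3934) = -1961*0 = 0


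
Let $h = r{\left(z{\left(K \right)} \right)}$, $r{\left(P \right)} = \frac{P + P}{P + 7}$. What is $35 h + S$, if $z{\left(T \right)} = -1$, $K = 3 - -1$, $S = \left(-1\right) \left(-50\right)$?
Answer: $\frac{115}{3} \approx 38.333$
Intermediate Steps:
$S = 50$
$K = 4$ ($K = 3 + 1 = 4$)
$r{\left(P \right)} = \frac{2 P}{7 + P}$
$h = - \frac{1}{3}$ ($h = 2 \left(-1\right) \frac{1}{7 - 1} = 2 \left(-1\right) \frac{1}{6} = - \frac{1}{3} \approx -0.33333$)
$35 h + S = 35 \left(- \frac{1}{3}\right) + 50 = - \frac{35}{3} + 50 = \frac{115}{3}$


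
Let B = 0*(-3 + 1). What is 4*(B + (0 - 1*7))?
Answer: -28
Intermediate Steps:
B = 0 (B = 0*(-2) = 0)
4*(B + (0 - 1*7)) = 4*(0 + (0 - 1*7)) = 4*(0 + (0 - 7)) = 4*(0 - 7) = 4*(-7) = -28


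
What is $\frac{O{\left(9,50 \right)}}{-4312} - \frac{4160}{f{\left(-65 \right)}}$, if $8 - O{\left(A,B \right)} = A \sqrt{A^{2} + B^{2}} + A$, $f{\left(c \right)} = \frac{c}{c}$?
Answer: $- \frac{17937919}{4312} + \frac{9 \sqrt{2581}}{4312} \approx -4159.9$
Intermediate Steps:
$f{\left(c \right)} = 1$
$O{\left(A,B \right)} = 8 - A - A \sqrt{A^{2} + B^{2}}$ ($O{\left(A,B \right)} = 8 - \left(A \sqrt{A^{2} + B^{2}} + A\right) = 8 - \left(A + A \sqrt{A^{2} + B^{2}}\right) = 8 - A - A \sqrt{A^{2} + B^{2}}$)
$\frac{O{\left(9,50 \right)}}{-4312} - \frac{4160}{f{\left(-65 \right)}} = \frac{8 - 9 - 9 \sqrt{9^{2} + 50^{2}}}{-4312} - \frac{4160}{1} = \left(8 - 9 - 9 \sqrt{81 + 2500}\right) \left(- \frac{1}{4312}\right) - 4160 = \left(8 - 9 - 9 \sqrt{2581}\right) \left(- \frac{1}{4312}\right) - 4160 = \left(-1 - 9 \sqrt{2581}\right) \left(- \frac{1}{4312}\right) - 4160 = \left(\frac{1}{4312} + \frac{9 \sqrt{2581}}{4312}\right) - 4160 = - \frac{17937919}{4312} + \frac{9 \sqrt{2581}}{4312}$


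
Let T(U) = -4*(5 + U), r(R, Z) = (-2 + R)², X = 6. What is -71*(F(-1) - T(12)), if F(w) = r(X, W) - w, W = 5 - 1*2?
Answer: -6035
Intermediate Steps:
W = 3 (W = 5 - 2 = 3)
T(U) = -20 - 4*U
F(w) = 16 - w (F(w) = (-2 + 6)² - w = 4² - w = 16 - w)
-71*(F(-1) - T(12)) = -71*((16 - 1*(-1)) - (-20 - 4*12)) = -71*((16 + 1) - (-20 - 48)) = -71*(17 - 1*(-68)) = -71*(17 + 68) = -71*85 = -6035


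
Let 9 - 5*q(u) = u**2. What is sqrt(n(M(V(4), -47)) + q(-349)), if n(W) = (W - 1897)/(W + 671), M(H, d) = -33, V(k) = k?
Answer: I*sqrt(61976074435)/1595 ≈ 156.08*I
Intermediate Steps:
n(W) = (-1897 + W)/(671 + W)
q(u) = 9/5 - u**2/5
sqrt(n(M(V(4), -47)) + q(-349)) = sqrt((-1897 - 33)/(671 - 33) + (9/5 - 1/5*(-349)**2)) = sqrt(-1930/638 + (9/5 - 1/5*121801)) = sqrt((1/638)*(-1930) + (9/5 - 121801/5)) = sqrt(-965/319 - 121792/5) = sqrt(-38856473/1595) = I*sqrt(61976074435)/1595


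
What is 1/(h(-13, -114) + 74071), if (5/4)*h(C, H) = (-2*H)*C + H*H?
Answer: 5/410483 ≈ 1.2181e-5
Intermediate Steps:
h(C, H) = 4*H²/5 - 8*C*H/5 (h(C, H) = 4*((-2*H)*C + H*H)/5 = 4*(-2*C*H + H²)/5 = 4*(H² - 2*C*H)/5 = 4*H²/5 - 8*C*H/5)
1/(h(-13, -114) + 74071) = 1/((⅘)*(-114)*(-114 - 2*(-13)) + 74071) = 1/((⅘)*(-114)*(-114 + 26) + 74071) = 1/((⅘)*(-114)*(-88) + 74071) = 1/(40128/5 + 74071) = 1/(410483/5) = 5/410483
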